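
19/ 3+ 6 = 37/ 3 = 12.33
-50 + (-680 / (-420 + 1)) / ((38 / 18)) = -391930 / 7961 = -49.23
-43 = -43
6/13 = 0.46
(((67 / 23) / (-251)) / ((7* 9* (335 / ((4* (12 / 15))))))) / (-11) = 16 / 100017225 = 0.00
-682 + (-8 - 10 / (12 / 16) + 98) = -1816 / 3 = -605.33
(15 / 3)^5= 3125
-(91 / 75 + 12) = -991 / 75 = -13.21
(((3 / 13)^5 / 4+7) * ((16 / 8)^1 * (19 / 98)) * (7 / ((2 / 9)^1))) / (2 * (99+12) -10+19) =592597479 / 1601015416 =0.37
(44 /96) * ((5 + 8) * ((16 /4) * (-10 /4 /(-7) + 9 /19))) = 31603 /1596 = 19.80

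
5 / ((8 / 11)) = 55 / 8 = 6.88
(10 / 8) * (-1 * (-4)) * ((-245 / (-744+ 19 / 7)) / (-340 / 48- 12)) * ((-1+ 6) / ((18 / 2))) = -171500 / 3564843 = -0.05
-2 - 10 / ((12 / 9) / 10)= -77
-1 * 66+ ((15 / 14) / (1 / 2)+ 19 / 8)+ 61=-27 / 56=-0.48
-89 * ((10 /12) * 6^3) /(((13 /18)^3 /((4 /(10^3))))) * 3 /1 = -28028592 /54925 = -510.31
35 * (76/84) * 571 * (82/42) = 2224045/63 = 35302.30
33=33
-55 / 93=-0.59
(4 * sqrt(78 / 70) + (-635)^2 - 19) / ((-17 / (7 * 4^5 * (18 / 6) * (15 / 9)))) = -850053120 - 4096 * sqrt(1365) / 17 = -850062021.79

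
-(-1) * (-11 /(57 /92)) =-1012 /57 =-17.75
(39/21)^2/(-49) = -169/2401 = -0.07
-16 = -16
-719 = -719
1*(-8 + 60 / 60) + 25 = 18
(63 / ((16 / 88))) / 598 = 693 / 1196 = 0.58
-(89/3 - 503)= 1420/3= 473.33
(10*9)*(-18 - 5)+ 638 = -1432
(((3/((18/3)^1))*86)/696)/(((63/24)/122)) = 5246/1827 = 2.87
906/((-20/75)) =-6795/2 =-3397.50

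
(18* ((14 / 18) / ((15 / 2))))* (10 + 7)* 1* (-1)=-31.73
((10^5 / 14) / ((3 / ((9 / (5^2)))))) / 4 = 1500 / 7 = 214.29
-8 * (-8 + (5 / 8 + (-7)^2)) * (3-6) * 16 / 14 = 7992 / 7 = 1141.71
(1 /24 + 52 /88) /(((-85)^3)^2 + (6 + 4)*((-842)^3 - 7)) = 167 /97991530210200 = 0.00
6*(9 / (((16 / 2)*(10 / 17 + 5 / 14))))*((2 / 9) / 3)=119 / 225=0.53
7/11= 0.64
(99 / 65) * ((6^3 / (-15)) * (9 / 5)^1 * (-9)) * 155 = 17898408 / 325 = 55072.02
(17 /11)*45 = 765 /11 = 69.55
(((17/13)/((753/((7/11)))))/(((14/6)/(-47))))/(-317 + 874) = -0.00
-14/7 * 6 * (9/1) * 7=-756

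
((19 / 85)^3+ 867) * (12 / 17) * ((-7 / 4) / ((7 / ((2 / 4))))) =-798679851 / 10440125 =-76.50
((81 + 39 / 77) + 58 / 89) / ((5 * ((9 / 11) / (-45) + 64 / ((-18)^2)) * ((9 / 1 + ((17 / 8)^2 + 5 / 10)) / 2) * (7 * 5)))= 29935872 / 80142097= 0.37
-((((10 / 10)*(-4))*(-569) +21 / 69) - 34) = -51573 / 23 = -2242.30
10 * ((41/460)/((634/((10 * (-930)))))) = -95325/7291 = -13.07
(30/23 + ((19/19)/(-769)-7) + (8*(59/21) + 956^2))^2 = 115237666842484511456356/137958016329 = 835309682676.70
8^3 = 512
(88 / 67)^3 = 681472 / 300763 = 2.27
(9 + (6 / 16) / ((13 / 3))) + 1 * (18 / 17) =17937 / 1768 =10.15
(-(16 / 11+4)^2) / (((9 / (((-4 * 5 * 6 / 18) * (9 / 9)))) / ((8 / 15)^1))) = 12800 / 1089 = 11.75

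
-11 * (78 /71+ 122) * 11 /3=-1057540 /213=-4964.98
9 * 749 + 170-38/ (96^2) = 31845869/ 4608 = 6911.00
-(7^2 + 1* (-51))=2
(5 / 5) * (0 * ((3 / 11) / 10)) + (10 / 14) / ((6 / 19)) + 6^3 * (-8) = -72481 / 42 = -1725.74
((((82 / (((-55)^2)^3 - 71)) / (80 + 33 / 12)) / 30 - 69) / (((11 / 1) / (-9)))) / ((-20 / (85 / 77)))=-241815792226894113 / 77604613437977780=-3.12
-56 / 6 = -28 / 3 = -9.33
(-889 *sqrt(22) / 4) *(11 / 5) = -9779 *sqrt(22) / 20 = -2293.38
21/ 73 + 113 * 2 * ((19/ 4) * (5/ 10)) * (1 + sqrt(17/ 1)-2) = -156647/ 292 + 2147 * sqrt(17)/ 4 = 1676.61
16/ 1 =16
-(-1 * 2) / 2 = 1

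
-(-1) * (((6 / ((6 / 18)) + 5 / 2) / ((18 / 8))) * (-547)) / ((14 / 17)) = -381259 / 63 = -6051.73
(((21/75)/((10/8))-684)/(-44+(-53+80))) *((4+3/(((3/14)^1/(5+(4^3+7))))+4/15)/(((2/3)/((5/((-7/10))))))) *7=-1369603328/425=-3222596.07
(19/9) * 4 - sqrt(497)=-13.85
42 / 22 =21 / 11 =1.91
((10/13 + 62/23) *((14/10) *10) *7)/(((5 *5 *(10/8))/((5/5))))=406112/37375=10.87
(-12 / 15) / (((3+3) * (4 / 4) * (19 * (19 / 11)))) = -22 / 5415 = -0.00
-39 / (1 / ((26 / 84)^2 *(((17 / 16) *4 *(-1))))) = 37349 / 2352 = 15.88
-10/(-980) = 1/98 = 0.01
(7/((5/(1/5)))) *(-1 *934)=-6538/25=-261.52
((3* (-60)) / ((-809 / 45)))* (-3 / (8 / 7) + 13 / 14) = -192375 / 11326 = -16.99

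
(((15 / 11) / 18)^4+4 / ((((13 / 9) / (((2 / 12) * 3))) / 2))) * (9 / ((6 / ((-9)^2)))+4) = 171457753871 / 493343136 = 347.54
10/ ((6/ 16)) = 80/ 3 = 26.67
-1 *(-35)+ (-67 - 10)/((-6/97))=7679/6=1279.83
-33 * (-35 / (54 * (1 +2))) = 385 / 54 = 7.13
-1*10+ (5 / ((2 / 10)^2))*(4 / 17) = 330 / 17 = 19.41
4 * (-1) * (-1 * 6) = 24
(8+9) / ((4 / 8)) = 34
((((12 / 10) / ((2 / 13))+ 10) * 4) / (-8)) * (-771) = 68619 / 10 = 6861.90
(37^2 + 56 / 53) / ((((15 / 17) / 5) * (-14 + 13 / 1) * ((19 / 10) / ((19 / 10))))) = -1234421 / 159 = -7763.65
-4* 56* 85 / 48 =-1190 / 3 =-396.67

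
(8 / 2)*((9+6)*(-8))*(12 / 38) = -2880 / 19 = -151.58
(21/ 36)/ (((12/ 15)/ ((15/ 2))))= 175/ 32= 5.47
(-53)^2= 2809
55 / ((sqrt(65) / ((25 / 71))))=275 * sqrt(65) / 923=2.40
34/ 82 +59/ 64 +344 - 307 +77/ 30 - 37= 153629/ 39360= 3.90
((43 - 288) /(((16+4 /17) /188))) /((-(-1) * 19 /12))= -783020 /437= -1791.81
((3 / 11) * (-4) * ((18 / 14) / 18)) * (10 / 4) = -15 / 77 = -0.19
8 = 8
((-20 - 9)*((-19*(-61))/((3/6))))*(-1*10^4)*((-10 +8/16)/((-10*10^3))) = 638609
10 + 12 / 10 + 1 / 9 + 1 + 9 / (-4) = 1811 / 180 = 10.06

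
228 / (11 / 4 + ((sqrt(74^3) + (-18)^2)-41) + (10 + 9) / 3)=-9589680 / 46067231 + 2429568 * sqrt(74) / 46067231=0.25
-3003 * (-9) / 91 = 297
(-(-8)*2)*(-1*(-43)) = 688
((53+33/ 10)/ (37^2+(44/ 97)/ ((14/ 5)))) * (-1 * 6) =-0.25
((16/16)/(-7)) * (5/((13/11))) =-55/91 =-0.60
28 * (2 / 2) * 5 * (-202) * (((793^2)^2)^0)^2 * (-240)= 6787200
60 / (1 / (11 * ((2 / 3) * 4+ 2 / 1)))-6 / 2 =3077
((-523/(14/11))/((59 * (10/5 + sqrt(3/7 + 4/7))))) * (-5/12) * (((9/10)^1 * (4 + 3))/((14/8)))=5753/1652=3.48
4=4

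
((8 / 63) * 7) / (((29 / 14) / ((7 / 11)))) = 784 / 2871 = 0.27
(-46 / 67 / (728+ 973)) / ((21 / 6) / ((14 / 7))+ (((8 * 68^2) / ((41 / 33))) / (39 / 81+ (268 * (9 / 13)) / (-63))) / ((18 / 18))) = 45663832 / 1367108949803499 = 0.00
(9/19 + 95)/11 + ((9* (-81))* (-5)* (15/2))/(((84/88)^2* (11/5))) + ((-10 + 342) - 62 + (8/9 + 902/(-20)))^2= 5360950084481/82952100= 64627.06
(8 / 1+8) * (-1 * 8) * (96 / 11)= -12288 / 11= -1117.09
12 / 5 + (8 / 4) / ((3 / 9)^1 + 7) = 147 / 55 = 2.67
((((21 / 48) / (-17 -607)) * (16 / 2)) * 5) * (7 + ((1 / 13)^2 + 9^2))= -520555 / 210912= -2.47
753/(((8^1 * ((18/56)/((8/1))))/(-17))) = -119476/3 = -39825.33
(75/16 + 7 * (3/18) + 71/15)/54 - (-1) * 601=2597167/4320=601.20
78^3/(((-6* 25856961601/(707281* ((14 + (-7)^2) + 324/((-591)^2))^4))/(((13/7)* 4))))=-103955022862195093362076612317886644624/410587137237322217733479274727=-253186262.88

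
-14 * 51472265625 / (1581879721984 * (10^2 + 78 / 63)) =-7566423046875 / 1681538144468992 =-0.00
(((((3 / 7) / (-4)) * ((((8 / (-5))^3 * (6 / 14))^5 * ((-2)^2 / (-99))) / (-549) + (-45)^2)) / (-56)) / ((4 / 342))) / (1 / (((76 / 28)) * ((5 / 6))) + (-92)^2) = 6792951530431034398338327 / 173576440894166406250000000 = 0.04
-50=-50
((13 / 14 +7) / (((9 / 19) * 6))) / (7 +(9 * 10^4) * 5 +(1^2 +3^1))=703 / 113402772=0.00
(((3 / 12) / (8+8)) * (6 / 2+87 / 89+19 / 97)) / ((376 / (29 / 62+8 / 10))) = 14159397 / 64400798720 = 0.00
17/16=1.06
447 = 447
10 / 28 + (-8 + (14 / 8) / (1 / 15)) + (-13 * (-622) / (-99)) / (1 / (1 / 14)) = 12.77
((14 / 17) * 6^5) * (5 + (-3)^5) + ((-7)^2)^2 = -1521695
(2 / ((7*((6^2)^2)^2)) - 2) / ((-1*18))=11757311 / 105815808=0.11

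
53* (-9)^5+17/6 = -18777565/6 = -3129594.17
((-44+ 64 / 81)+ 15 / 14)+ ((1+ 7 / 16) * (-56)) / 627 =-5008747 / 118503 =-42.27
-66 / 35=-1.89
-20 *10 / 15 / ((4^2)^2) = -5 / 96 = -0.05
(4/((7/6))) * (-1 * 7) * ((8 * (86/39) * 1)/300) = -1376/975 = -1.41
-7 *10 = -70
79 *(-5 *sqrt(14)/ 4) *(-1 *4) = 395 *sqrt(14) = 1477.95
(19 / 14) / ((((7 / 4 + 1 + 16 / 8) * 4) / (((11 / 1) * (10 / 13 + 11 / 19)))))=3663 / 3458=1.06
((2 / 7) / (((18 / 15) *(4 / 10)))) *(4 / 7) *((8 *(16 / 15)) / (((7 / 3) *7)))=1280 / 7203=0.18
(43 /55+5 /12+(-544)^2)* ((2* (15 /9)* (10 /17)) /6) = 976592755 /10098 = 96711.50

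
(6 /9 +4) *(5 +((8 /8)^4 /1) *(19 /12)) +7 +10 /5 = 715 /18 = 39.72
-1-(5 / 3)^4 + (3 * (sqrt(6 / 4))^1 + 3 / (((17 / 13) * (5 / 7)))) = -37897 / 6885 + 3 * sqrt(6) / 2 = -1.83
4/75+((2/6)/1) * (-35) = -871/75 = -11.61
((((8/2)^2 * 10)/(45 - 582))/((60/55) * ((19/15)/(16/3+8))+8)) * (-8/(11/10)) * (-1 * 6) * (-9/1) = 11520000/797803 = 14.44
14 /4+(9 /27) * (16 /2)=37 /6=6.17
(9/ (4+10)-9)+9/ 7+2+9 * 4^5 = 128953/ 14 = 9210.93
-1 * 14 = -14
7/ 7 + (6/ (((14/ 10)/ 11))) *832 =274567/ 7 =39223.86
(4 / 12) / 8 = 1 / 24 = 0.04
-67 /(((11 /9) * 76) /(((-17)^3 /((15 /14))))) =6912591 /2090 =3307.46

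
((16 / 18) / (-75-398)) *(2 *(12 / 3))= -64 / 4257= -0.02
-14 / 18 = -7 / 9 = -0.78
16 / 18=8 / 9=0.89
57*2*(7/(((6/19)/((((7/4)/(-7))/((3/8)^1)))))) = -5054/3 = -1684.67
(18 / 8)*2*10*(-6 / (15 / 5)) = -90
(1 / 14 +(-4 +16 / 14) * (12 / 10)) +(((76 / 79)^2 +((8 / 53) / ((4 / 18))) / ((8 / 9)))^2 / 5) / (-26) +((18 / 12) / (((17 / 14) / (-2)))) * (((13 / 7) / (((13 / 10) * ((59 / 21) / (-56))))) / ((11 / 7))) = 181858611222790118261 / 4393949954857943480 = 41.39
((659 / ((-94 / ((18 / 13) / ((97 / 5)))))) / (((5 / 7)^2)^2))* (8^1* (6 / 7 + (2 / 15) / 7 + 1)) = -1068702936 / 37041875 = -28.85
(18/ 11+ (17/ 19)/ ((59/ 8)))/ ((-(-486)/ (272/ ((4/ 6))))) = 1473832/ 998811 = 1.48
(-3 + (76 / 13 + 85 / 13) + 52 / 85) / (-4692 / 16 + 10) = -44184 / 1251965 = -0.04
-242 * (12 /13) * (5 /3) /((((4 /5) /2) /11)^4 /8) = -22144512500 /13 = -1703424038.46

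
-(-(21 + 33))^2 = -2916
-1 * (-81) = 81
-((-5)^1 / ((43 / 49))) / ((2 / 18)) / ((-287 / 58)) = -10.36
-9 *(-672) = 6048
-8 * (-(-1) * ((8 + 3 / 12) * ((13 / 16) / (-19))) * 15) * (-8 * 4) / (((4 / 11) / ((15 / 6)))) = -353925 / 38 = -9313.82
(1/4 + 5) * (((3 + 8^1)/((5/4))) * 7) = 1617/5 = 323.40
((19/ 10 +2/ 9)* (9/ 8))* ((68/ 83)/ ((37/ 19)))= 61693/ 61420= 1.00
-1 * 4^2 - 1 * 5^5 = -3141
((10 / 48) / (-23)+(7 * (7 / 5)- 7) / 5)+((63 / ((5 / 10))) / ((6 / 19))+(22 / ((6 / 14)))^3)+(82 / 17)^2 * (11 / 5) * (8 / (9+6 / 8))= 63325192623079 / 466619400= 135710.59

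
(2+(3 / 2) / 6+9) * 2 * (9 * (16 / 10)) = 324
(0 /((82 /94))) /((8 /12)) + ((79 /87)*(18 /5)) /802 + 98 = 5698447 /58145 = 98.00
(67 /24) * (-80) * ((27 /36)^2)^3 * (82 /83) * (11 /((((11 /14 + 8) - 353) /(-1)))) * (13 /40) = -668188521 /1638305792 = -0.41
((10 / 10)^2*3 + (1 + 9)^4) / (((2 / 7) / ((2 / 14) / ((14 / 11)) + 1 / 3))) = 187199 / 12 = 15599.92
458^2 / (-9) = -209764 / 9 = -23307.11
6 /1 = 6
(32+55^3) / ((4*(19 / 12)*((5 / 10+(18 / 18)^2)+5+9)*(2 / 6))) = 5085.44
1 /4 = 0.25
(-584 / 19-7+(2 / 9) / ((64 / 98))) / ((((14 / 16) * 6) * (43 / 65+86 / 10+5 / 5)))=-6650605 / 9580788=-0.69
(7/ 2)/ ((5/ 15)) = 21/ 2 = 10.50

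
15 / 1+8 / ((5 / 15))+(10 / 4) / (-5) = 77 / 2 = 38.50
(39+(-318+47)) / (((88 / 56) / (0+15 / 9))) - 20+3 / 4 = -35021 / 132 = -265.31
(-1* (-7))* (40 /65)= 56 /13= 4.31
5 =5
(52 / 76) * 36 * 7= 3276 / 19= 172.42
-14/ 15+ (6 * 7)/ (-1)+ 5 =-569/ 15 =-37.93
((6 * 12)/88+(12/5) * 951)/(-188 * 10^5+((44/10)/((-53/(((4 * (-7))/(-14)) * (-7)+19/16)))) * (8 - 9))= -5916072/48712891645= -0.00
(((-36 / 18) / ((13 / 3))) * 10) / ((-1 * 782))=30 / 5083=0.01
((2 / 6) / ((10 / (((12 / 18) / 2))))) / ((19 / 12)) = 2 / 285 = 0.01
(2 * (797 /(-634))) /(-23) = 797 /7291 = 0.11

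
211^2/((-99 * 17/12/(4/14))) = -356168/3927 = -90.70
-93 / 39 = -31 / 13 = -2.38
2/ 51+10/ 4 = 259/ 102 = 2.54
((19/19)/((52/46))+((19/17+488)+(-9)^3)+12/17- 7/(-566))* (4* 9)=-536497704/62543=-8578.06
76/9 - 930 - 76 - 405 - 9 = -1411.56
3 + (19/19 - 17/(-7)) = 45/7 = 6.43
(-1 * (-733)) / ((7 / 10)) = 7330 / 7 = 1047.14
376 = 376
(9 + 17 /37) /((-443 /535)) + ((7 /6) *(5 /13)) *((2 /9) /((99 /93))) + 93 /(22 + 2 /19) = -189332806783 /26579973420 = -7.12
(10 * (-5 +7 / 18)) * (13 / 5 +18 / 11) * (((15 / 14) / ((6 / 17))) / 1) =-593.01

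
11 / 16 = 0.69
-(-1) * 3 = 3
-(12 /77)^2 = -144 /5929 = -0.02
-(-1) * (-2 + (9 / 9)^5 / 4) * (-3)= 21 / 4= 5.25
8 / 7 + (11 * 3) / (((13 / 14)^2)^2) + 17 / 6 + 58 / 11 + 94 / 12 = 61.47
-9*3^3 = -243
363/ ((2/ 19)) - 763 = 2685.50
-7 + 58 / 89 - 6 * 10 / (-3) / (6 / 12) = 2995 / 89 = 33.65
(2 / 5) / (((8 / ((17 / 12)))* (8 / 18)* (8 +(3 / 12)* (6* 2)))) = 51 / 3520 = 0.01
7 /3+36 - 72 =-101 /3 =-33.67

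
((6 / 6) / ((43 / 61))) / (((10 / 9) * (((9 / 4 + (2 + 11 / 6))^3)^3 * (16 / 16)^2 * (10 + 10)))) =354089926656 / 63286955711388006475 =0.00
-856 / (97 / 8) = -6848 / 97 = -70.60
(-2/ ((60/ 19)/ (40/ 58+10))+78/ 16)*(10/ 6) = -3.16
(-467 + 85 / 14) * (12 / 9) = -614.57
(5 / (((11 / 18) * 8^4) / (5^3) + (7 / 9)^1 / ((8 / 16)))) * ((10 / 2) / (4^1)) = 28125 / 97112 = 0.29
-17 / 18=-0.94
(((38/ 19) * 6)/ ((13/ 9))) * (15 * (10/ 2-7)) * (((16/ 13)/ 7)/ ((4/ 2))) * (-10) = 259200/ 1183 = 219.10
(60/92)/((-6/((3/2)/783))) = -5/24012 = -0.00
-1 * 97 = -97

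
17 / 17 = 1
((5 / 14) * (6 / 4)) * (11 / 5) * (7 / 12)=11 / 16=0.69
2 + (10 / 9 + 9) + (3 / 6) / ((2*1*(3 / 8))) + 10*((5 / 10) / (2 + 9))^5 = 296333885 / 23191344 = 12.78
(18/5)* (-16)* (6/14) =-864/35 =-24.69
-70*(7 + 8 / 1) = -1050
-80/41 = -1.95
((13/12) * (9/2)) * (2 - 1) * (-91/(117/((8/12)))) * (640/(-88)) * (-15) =-9100/33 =-275.76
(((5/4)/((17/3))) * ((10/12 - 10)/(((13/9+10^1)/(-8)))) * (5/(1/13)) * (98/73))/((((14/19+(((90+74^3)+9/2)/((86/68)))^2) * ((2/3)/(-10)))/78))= -0.00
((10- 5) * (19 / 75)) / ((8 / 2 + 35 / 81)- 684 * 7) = -513 / 1937345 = -0.00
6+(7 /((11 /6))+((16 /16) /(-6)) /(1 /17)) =461 /66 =6.98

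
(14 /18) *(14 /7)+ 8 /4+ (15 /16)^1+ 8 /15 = 3619 /720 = 5.03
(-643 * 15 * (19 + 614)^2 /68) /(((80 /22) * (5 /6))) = -25506659673 /1360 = -18754896.82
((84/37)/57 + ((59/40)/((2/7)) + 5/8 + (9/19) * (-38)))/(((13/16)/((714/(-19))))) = 488797974/868205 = 563.00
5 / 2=2.50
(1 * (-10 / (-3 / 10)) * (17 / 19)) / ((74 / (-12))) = -3400 / 703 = -4.84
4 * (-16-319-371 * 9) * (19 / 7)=-279224 / 7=-39889.14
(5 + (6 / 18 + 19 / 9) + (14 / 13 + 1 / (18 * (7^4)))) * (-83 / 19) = -132457127 / 3558282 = -37.23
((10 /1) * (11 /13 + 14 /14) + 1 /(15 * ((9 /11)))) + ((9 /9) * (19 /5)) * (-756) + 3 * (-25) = -5140846 /1755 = -2929.26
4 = 4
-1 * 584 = -584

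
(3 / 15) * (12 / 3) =4 / 5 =0.80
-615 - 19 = -634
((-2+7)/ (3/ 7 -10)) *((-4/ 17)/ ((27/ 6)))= 0.03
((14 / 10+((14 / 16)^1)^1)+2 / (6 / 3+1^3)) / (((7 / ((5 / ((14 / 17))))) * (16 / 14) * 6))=6001 / 16128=0.37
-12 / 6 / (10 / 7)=-7 / 5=-1.40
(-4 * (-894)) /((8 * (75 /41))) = 6109 /25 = 244.36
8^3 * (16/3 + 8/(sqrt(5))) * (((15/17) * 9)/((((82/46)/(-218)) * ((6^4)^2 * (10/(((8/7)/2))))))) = -320896/3556791-160448 * sqrt(5)/5927985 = -0.15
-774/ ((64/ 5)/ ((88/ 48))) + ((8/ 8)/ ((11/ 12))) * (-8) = -84189/ 704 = -119.59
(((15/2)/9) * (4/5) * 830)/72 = 415/54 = 7.69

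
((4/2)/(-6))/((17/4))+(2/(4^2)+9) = 9.05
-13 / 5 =-2.60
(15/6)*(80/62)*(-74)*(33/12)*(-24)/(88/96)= 532800/31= 17187.10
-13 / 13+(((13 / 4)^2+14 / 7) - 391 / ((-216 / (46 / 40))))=58943 / 4320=13.64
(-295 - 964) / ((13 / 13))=-1259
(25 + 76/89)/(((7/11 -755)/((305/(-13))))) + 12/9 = 526177/246174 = 2.14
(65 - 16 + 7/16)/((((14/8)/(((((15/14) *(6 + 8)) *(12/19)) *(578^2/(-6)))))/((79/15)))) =-78483364.95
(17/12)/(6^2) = 17/432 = 0.04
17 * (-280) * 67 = -318920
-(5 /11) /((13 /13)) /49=-5 /539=-0.01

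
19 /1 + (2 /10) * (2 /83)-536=-214553 /415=-517.00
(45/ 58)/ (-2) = -0.39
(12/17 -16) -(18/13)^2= -49448/2873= -17.21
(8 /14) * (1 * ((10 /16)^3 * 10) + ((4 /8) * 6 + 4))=2417 /448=5.40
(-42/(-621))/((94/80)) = 560/9729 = 0.06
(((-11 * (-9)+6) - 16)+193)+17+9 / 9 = 300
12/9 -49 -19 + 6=-182/3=-60.67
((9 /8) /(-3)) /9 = -0.04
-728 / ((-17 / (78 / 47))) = 56784 / 799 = 71.07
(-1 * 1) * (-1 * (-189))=-189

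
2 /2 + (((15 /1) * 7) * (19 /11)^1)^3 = 7940151206 /1331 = 5965553.12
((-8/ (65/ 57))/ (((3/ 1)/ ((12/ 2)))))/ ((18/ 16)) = -2432/ 195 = -12.47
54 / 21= 18 / 7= 2.57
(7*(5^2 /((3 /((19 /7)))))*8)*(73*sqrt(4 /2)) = 277400*sqrt(2) /3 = 130767.61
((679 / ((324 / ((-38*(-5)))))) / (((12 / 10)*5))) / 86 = 64505 / 83592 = 0.77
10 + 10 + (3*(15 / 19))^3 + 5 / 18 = 4143785 / 123462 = 33.56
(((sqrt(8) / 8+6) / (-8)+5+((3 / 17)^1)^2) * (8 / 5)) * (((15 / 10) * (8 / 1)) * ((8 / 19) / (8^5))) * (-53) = -786891 / 14056960+159 * sqrt(2) / 389120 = -0.06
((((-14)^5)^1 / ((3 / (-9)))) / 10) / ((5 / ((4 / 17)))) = 3226944 / 425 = 7592.81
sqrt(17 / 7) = sqrt(119) / 7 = 1.56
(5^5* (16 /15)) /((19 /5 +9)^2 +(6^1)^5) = 0.42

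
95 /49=1.94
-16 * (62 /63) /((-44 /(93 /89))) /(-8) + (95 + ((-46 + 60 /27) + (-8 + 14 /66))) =2676017 /61677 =43.39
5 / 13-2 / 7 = 9 / 91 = 0.10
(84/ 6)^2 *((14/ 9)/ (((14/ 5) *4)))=245/ 9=27.22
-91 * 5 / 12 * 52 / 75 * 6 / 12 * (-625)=147875 / 18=8215.28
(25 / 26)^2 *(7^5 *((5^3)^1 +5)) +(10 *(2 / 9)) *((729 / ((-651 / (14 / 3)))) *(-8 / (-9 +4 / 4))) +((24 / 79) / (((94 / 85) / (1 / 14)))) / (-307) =12991544451521245 / 6431265022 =2020060.50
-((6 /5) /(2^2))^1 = -3 /10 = -0.30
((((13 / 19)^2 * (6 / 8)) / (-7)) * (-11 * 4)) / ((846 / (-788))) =-732446 / 356307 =-2.06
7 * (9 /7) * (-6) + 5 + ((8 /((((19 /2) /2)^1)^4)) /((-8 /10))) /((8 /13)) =-6389889 /130321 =-49.03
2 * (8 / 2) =8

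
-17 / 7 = -2.43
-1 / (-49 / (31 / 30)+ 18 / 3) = 31 / 1284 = 0.02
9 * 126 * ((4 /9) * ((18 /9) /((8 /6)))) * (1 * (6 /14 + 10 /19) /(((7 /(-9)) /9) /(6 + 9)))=-16664940 /133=-125300.30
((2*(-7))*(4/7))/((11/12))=-96/11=-8.73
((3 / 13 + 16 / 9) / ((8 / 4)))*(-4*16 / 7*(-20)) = 183.64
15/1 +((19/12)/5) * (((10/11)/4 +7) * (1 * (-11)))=-407/40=-10.18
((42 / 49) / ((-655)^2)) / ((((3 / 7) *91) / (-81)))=-162 / 39041275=-0.00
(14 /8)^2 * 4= 49 /4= 12.25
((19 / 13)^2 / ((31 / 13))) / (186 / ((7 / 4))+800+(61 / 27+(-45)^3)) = -68229 / 6871516730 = -0.00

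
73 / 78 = 0.94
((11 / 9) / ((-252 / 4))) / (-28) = 11 / 15876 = 0.00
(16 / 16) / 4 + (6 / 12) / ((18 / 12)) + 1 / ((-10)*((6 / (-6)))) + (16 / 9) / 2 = 283 / 180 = 1.57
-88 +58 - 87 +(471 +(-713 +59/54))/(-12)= -96.92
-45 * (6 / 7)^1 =-270 / 7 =-38.57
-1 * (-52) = 52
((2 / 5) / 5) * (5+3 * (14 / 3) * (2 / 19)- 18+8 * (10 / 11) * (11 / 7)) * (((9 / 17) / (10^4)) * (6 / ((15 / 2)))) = -117 / 353281250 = -0.00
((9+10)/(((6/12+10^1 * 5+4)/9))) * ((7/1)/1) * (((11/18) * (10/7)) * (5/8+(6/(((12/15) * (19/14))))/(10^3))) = 6589/545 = 12.09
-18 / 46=-9 / 23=-0.39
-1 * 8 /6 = -4 /3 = -1.33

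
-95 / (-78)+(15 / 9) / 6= 1.50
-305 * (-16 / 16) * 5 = 1525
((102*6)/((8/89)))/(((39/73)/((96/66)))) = 2650776/143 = 18536.90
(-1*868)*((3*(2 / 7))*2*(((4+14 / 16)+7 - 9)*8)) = -34224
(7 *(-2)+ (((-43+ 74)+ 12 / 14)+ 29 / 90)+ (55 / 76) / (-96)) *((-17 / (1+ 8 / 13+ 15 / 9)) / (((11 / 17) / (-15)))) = 52301471261 / 23969792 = 2181.97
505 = 505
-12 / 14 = -6 / 7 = -0.86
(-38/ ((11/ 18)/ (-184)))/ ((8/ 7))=110124/ 11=10011.27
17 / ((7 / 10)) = 170 / 7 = 24.29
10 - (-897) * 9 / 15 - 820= -1359 / 5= -271.80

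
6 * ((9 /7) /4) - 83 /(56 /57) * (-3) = 2043 /8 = 255.38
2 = 2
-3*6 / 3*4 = -24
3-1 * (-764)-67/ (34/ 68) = 633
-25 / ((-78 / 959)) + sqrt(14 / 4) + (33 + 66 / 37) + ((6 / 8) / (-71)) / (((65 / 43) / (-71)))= sqrt(14) / 2 + 9888929 / 28860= 344.52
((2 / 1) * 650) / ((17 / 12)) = 917.65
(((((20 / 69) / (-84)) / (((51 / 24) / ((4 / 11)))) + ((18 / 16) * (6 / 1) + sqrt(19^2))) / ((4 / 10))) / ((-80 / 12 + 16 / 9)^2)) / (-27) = -139542745 / 1398891648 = -0.10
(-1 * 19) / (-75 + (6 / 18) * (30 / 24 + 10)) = 4 / 15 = 0.27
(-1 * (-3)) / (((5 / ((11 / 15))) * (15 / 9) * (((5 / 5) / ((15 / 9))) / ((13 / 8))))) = 143 / 200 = 0.72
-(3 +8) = -11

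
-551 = -551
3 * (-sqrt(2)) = -3 * sqrt(2) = -4.24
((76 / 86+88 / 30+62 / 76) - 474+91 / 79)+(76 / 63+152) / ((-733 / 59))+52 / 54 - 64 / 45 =-43009625749471 / 89415935910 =-481.01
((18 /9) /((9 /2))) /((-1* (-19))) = 4 /171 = 0.02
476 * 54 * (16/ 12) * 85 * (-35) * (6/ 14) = -43696800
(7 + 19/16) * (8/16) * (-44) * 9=-12969/8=-1621.12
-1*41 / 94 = -41 / 94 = -0.44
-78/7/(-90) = 13/105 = 0.12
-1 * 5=-5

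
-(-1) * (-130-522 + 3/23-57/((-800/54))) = -648.02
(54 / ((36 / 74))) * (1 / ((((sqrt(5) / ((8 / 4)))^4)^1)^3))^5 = 127974287011360014336 / 931322574615478515625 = 0.14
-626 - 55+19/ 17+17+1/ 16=-180287/ 272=-662.82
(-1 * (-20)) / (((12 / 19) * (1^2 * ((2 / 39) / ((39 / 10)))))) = 9633 / 4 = 2408.25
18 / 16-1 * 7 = -47 / 8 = -5.88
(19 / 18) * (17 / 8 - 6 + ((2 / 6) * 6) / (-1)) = -893 / 144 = -6.20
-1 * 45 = -45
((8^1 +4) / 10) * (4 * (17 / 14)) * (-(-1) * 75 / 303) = 1020 / 707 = 1.44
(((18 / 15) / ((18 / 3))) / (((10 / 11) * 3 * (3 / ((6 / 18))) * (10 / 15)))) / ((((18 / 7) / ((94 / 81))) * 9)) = 3619 / 5904900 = 0.00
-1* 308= -308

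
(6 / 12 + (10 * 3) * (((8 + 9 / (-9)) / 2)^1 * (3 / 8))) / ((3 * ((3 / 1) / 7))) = 2233 / 72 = 31.01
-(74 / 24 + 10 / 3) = -77 / 12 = -6.42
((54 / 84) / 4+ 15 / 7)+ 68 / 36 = 2113 / 504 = 4.19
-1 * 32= -32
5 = 5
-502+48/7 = -3466/7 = -495.14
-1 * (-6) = 6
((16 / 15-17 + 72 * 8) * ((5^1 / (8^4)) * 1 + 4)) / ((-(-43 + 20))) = 45894663 / 471040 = 97.43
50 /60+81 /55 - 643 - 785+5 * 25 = -429229 /330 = -1300.69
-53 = -53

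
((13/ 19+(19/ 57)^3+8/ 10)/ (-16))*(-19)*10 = 1951/ 108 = 18.06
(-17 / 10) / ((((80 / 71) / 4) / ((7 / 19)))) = -8449 / 3800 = -2.22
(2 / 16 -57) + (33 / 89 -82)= -98615 / 712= -138.50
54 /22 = 27 /11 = 2.45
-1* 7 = -7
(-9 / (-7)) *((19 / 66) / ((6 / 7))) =19 / 44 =0.43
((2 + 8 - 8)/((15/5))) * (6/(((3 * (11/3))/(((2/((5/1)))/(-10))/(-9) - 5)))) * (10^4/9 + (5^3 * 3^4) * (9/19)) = -181660880/16929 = -10730.75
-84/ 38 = -42/ 19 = -2.21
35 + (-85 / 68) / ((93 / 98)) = 6265 / 186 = 33.68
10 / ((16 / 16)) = 10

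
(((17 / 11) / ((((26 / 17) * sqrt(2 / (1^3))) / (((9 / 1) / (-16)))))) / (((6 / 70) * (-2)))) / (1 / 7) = 212415 * sqrt(2) / 18304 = 16.41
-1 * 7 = -7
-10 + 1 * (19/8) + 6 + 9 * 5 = 347/8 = 43.38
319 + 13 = 332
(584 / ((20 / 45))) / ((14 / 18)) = 11826 / 7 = 1689.43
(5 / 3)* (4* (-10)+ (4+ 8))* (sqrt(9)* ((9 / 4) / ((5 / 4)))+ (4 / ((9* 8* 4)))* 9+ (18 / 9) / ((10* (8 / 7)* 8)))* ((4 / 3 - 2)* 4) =12425 / 18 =690.28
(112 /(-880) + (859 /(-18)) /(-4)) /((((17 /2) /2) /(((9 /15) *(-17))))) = -46741 /1650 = -28.33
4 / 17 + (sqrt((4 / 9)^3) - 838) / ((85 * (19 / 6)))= -41816 / 14535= -2.88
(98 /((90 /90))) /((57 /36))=61.89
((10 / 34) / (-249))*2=-10 / 4233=-0.00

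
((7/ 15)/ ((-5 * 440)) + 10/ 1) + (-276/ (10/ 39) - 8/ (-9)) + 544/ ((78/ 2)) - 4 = -1055.56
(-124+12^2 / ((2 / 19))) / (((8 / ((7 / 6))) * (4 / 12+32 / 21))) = 15239 / 156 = 97.69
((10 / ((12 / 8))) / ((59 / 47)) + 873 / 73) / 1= 223141 / 12921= 17.27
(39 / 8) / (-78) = -1 / 16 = -0.06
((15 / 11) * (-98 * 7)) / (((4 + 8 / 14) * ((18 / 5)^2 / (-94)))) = 14105875 / 9504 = 1484.20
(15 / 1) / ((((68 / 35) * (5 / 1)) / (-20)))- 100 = -130.88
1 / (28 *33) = 1 / 924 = 0.00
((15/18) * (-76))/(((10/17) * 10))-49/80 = -2731/240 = -11.38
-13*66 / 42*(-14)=286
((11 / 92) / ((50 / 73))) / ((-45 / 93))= -24893 / 69000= -0.36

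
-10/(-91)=10/91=0.11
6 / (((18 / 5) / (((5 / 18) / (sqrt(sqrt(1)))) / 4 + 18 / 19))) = 6955 / 4104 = 1.69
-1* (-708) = 708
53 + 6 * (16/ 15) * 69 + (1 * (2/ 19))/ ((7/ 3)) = 328939/ 665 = 494.65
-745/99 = -7.53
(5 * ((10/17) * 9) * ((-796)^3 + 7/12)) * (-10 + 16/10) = 1906474507875/17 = 112145559286.76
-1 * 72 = -72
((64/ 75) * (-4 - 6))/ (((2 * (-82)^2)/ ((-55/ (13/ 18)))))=1056/ 21853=0.05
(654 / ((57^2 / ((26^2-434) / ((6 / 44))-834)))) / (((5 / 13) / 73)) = 583821004 / 16245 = 35938.50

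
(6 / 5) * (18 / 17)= 108 / 85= 1.27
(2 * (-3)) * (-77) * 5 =2310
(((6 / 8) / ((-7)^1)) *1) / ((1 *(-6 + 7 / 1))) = -0.11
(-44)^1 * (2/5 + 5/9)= -1892/45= -42.04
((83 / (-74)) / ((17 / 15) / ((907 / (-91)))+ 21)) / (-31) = 1129215 / 651858452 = 0.00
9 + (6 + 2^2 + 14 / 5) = 109 / 5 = 21.80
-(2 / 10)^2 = -1 / 25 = -0.04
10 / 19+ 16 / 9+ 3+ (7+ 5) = 17.30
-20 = -20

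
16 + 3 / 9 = 49 / 3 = 16.33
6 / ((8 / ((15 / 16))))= 0.70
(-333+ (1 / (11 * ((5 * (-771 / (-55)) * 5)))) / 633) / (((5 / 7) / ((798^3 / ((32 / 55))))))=-220805167267305159 / 542270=-407186765388.65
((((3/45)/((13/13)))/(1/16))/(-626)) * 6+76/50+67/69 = 1339441/539925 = 2.48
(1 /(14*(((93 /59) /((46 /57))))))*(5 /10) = 1357 /74214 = 0.02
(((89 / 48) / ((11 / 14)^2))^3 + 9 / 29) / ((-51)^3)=-0.00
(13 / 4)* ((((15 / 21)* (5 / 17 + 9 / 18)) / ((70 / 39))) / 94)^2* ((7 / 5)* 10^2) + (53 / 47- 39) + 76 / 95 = -37.07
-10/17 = -0.59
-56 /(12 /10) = -140 /3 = -46.67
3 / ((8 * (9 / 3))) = 1 / 8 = 0.12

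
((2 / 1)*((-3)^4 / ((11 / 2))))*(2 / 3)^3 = 96 / 11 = 8.73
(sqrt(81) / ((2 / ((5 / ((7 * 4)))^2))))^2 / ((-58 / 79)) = -3999375 / 142600192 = -0.03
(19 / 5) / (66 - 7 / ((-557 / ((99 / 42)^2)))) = 296324 / 5152125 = 0.06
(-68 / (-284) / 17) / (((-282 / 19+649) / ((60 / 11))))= 1140 / 9410269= 0.00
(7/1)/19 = 0.37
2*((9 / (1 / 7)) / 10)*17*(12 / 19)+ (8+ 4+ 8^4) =4243.28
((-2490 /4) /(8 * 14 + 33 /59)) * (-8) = 44.24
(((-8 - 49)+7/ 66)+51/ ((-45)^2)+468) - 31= 5644949/ 14850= 380.13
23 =23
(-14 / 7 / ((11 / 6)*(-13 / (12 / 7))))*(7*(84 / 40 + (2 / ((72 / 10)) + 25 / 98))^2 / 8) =134815321 / 154504350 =0.87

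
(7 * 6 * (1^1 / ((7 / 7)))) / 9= 14 / 3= 4.67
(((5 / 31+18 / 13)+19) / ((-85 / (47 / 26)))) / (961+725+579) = -12972 / 67242565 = -0.00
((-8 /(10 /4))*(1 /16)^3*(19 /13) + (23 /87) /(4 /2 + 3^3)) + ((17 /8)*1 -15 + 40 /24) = -470221537 /41982720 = -11.20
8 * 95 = 760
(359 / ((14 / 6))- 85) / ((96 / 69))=5543 / 112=49.49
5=5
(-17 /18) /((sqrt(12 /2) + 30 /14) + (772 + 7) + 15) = -0.00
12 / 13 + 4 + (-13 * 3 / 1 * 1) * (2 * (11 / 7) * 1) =-10706 / 91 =-117.65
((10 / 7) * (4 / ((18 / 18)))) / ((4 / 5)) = 50 / 7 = 7.14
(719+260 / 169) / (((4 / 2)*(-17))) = -551 / 26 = -21.19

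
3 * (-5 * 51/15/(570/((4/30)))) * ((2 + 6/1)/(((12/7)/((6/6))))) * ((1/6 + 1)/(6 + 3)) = -833/115425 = -0.01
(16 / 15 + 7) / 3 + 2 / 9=131 / 45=2.91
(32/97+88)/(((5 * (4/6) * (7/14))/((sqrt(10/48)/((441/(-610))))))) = -4148 * sqrt(30)/679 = -33.46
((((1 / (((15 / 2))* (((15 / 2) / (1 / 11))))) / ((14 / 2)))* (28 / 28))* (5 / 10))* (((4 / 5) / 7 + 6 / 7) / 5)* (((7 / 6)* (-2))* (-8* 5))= 544 / 259875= 0.00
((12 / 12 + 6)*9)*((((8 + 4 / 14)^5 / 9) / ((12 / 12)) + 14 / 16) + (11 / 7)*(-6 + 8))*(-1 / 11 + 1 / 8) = 1433377137 / 153664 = 9328.00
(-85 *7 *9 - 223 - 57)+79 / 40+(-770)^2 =23490679 / 40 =587266.98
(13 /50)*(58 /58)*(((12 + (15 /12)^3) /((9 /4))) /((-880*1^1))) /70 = -11609 /443520000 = -0.00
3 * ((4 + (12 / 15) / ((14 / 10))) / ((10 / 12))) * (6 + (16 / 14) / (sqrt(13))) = 4608 * sqrt(13) / 3185 + 3456 / 35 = 103.96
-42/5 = -8.40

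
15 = 15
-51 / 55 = -0.93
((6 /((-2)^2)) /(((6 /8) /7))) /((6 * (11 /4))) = 28 /33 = 0.85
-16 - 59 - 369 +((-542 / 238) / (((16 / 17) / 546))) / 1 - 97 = -14897 / 8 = -1862.12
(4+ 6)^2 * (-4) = -400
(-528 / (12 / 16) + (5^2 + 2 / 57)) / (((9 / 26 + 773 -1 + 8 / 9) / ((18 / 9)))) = -6037356 / 3437803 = -1.76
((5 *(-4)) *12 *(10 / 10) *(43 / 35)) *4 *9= -74304 / 7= -10614.86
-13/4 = -3.25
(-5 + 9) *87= 348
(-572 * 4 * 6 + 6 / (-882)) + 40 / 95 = -13727.59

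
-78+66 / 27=-680 / 9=-75.56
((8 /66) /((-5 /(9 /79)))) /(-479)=0.00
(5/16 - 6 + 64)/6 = 311/32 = 9.72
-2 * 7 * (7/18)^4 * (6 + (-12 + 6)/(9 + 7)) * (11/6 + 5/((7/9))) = -4165735/279936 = -14.88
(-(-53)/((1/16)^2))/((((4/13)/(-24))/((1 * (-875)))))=926016000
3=3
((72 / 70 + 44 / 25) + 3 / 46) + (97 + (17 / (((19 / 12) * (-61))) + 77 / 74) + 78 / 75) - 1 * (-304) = 14007107746 / 34520815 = 405.76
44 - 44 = 0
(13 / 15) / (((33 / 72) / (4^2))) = 1664 / 55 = 30.25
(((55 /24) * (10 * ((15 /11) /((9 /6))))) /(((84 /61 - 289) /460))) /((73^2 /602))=-211151500 /56098383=-3.76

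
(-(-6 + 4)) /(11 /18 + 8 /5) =180 /199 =0.90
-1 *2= -2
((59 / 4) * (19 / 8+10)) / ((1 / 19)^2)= 2108601 / 32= 65893.78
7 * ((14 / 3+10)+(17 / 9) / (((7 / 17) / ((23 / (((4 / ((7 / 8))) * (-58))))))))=1668415 / 16704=99.88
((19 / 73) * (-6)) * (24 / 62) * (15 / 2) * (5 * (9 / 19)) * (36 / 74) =-437400 / 83731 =-5.22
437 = 437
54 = 54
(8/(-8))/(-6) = 1/6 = 0.17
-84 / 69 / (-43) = 28 / 989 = 0.03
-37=-37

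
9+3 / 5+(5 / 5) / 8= 389 / 40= 9.72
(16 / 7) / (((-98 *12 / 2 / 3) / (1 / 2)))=-2 / 343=-0.01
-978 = -978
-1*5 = -5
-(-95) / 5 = 19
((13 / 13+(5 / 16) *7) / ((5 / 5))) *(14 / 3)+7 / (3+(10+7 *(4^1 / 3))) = 8141 / 536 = 15.19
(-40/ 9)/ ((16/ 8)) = -20/ 9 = -2.22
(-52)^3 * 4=-562432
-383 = -383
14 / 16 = 7 / 8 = 0.88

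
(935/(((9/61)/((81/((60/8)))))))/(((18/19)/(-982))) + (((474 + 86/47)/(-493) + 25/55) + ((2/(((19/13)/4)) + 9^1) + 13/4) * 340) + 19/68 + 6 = -4122405022984741/58112868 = -70937903.51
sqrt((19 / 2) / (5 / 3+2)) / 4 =sqrt(1254) / 88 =0.40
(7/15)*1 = 7/15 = 0.47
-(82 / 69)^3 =-551368 / 328509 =-1.68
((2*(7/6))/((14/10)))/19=5/57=0.09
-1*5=-5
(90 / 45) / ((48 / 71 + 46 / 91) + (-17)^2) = 12922 / 1874863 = 0.01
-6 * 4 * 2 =-48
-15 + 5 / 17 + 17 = 39 / 17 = 2.29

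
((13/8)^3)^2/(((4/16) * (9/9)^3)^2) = 4826809/16384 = 294.61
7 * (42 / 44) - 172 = -3637 / 22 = -165.32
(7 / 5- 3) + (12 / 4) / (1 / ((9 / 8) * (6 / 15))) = -1 / 4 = -0.25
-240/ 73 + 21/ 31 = -5907/ 2263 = -2.61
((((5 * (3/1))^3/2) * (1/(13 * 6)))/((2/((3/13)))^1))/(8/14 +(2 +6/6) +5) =1575/5408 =0.29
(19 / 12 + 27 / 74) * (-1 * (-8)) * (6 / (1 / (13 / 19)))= 44980 / 703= 63.98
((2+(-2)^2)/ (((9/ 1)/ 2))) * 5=20/ 3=6.67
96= 96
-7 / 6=-1.17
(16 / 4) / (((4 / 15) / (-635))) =-9525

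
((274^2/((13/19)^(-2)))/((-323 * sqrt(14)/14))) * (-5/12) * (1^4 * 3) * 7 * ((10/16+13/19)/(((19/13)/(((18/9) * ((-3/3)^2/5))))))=57441041749 * sqrt(14)/168374732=1276.47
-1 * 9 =-9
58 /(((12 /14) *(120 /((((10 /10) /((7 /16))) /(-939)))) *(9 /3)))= -0.00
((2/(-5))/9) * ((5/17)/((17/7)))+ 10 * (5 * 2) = 260086/2601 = 99.99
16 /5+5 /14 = 3.56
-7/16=-0.44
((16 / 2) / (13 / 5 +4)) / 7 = 40 / 231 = 0.17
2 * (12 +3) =30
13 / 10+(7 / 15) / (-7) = 37 / 30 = 1.23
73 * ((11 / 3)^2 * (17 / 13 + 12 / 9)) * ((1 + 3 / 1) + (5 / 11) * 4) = 5293376 / 351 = 15080.84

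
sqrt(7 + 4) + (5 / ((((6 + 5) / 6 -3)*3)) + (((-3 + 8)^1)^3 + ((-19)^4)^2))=sqrt(11) + 118884942152 / 7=16983563167.89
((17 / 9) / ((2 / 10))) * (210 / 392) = 425 / 84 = 5.06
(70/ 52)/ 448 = 5/ 1664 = 0.00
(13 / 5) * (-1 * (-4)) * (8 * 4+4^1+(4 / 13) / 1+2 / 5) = 9544 / 25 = 381.76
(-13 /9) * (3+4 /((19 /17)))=-1625 /171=-9.50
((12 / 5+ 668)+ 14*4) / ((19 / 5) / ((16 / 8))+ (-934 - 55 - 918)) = -7264 / 19051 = -0.38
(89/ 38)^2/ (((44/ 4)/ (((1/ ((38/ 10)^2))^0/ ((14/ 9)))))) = 0.32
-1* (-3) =3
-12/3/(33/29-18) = 116/489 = 0.24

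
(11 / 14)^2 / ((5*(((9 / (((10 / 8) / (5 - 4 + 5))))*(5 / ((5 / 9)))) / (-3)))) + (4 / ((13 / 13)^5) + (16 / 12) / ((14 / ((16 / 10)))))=2636323 / 635040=4.15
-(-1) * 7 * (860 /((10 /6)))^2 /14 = 133128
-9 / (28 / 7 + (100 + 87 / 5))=-45 / 607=-0.07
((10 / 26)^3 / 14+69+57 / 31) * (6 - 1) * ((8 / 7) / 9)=1350968860 / 30035187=44.98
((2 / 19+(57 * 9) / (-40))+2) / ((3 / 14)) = -57029 / 1140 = -50.03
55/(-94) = -55/94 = -0.59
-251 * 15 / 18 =-1255 / 6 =-209.17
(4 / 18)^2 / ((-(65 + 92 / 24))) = -8 / 11151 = -0.00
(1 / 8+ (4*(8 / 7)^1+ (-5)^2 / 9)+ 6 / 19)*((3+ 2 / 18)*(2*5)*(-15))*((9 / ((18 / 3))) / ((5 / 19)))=-372985 / 18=-20721.39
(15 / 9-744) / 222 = -2227 / 666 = -3.34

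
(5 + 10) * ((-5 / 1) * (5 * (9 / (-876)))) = 1125 / 292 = 3.85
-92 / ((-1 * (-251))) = -92 / 251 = -0.37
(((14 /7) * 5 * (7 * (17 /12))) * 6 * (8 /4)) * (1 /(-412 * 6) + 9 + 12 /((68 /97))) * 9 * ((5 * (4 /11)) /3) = 192071425 /1133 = 169524.65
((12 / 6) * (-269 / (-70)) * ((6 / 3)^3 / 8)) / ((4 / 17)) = 4573 / 140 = 32.66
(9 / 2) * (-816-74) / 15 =-267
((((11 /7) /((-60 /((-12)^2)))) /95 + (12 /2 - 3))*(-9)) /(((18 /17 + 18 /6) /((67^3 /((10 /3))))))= -452942761977 /764750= -592275.60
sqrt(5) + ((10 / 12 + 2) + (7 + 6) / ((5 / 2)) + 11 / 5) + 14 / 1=sqrt(5) + 727 / 30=26.47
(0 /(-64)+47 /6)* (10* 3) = 235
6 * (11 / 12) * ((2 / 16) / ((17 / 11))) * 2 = 121 / 136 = 0.89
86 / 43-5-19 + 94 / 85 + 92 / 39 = -18.54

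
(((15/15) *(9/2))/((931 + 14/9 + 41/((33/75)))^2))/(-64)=-88209/1319935526912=-0.00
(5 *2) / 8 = 5 / 4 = 1.25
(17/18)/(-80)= -17/1440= -0.01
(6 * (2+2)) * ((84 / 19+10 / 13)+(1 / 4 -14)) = -50742 / 247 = -205.43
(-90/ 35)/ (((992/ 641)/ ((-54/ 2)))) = 44.86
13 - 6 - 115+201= 93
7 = 7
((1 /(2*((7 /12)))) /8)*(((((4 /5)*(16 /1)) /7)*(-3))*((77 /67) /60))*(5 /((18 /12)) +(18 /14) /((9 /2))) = -3344 /82075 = -0.04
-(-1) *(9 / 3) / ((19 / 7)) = 21 / 19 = 1.11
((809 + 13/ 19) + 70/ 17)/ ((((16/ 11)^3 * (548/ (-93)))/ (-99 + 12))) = 1415374803909/ 362504192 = 3904.44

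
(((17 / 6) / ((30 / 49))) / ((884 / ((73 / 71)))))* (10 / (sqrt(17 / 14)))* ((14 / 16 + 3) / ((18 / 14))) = 776209* sqrt(238) / 81342144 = 0.15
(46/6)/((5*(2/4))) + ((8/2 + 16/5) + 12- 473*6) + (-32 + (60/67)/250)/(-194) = -1372378429/487425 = -2815.57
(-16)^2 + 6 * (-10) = 196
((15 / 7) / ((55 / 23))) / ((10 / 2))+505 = 194494 / 385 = 505.18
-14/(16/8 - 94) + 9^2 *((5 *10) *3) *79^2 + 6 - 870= 3488055163/46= 75827286.15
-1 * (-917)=917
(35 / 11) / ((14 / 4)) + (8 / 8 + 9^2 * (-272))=-242331 / 11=-22030.09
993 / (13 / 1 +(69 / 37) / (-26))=955266 / 12437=76.81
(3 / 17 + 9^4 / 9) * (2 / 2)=12396 / 17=729.18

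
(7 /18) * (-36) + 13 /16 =-211 /16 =-13.19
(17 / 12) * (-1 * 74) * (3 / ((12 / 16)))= -1258 / 3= -419.33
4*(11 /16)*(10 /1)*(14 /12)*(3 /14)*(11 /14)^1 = 605 /112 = 5.40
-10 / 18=-5 / 9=-0.56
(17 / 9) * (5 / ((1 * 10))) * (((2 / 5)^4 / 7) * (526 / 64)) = 4471 / 157500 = 0.03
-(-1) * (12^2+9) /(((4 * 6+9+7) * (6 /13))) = 663 /80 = 8.29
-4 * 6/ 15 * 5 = -8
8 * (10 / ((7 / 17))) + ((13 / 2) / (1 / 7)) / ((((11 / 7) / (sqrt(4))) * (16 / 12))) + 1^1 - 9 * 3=211.72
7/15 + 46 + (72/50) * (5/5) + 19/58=209819/4350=48.23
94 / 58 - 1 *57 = -1606 / 29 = -55.38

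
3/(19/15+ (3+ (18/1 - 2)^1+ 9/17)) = 0.14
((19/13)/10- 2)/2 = -241/260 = -0.93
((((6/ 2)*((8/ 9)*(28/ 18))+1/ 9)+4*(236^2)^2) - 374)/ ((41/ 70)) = 23451455086150/ 1107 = 21184692941.42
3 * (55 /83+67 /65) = 27408 /5395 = 5.08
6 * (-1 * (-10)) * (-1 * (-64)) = 3840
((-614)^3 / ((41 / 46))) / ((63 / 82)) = -21295750048 / 63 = -338027778.54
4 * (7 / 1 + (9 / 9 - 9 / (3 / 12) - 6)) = -136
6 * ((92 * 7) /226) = 1932 /113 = 17.10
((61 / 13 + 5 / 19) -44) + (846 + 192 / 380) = 997214 / 1235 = 807.46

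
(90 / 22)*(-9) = -405 / 11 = -36.82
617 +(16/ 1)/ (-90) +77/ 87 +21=833513/ 1305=638.71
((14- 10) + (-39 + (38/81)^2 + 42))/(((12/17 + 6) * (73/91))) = 73282937/54600642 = 1.34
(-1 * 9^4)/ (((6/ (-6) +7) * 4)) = -2187/ 8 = -273.38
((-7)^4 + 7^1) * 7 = 16856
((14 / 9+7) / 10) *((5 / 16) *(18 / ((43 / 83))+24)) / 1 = 32417 / 2064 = 15.71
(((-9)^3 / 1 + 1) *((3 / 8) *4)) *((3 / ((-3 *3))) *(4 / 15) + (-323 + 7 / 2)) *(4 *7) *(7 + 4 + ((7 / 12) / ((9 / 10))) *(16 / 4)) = 53793483016 / 405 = 132823414.85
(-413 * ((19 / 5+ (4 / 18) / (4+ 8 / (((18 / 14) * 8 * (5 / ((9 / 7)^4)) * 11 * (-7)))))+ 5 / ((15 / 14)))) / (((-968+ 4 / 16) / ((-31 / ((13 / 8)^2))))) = -94719196623104 / 2218397687415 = -42.70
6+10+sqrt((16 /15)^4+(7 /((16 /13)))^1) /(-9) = 16-sqrt(5655451) /8100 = 15.71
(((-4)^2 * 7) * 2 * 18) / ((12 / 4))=1344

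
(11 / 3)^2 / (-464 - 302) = -121 / 6894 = -0.02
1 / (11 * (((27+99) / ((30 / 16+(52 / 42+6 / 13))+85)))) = 0.06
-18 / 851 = -0.02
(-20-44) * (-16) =1024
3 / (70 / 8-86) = -4 / 103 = -0.04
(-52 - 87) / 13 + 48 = 37.31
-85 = -85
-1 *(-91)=91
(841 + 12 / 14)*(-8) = -47144 / 7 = -6734.86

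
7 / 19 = 0.37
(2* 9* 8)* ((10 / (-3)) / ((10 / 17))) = -816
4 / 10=2 / 5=0.40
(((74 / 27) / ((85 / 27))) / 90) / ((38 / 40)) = 0.01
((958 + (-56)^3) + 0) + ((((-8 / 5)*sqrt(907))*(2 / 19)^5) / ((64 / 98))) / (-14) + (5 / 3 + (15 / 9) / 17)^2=-50475262 / 289 + 28*sqrt(907) / 12380495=-174654.89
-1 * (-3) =3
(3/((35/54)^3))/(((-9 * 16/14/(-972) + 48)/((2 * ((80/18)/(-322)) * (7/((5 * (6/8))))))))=-7558272/639149875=-0.01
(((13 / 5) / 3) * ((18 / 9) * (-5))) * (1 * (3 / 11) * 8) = -208 / 11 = -18.91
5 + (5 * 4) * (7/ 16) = 55/ 4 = 13.75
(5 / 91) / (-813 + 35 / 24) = -120 / 1772407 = -0.00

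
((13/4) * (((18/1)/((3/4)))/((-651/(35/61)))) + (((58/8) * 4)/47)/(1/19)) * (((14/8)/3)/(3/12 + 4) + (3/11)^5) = 8372967250/5177306497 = 1.62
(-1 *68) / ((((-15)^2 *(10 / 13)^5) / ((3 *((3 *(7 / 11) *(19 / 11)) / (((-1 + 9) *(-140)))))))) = 0.01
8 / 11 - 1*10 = -9.27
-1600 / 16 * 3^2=-900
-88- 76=-164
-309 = -309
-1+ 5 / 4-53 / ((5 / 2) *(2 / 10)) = -105.75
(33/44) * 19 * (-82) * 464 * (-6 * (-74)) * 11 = -2648026656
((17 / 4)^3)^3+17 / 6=355765857715 / 786432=452379.68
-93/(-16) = 93/16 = 5.81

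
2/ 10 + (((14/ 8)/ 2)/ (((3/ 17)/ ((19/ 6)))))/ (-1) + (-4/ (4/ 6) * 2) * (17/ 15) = -20953/ 720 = -29.10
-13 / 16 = -0.81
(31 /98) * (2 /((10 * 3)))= 31 /1470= 0.02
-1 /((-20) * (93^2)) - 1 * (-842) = 145649161 /172980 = 842.00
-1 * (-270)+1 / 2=541 / 2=270.50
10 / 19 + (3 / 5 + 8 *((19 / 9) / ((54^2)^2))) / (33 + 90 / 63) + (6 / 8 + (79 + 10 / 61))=80.46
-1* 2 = -2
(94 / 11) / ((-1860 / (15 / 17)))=-47 / 11594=-0.00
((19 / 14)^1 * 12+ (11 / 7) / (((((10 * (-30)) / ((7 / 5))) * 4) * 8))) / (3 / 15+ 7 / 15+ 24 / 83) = 454169609 / 26656000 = 17.04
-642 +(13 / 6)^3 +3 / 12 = -136421 / 216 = -631.58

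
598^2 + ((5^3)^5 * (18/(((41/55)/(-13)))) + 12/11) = -4320373373876354/451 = -9579541848949.79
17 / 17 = 1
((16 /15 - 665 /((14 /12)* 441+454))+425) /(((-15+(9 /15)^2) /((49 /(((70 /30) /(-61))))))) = 432579595 /11622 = 37220.75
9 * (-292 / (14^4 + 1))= -2628 / 38417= -0.07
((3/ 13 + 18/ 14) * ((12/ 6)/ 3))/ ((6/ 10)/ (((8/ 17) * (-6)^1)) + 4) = 7360/ 27573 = 0.27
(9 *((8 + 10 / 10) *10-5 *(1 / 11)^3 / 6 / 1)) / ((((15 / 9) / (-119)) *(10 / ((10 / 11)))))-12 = -154304421 / 29282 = -5269.60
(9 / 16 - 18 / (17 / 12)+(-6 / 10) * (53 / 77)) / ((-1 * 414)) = 438301 / 14451360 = 0.03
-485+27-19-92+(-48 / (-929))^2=-491068025 / 863041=-569.00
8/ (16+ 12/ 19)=38/ 79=0.48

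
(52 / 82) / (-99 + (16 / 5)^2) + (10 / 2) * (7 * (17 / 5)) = 10825851 / 90979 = 118.99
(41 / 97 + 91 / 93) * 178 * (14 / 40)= 787472 / 9021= 87.29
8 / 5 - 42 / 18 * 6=-62 / 5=-12.40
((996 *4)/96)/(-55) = -0.75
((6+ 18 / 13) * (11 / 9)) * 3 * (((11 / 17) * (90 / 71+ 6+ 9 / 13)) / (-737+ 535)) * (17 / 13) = -14223792 / 15754687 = -0.90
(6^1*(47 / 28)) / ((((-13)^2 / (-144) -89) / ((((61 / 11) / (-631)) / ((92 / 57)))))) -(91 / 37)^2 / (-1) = 120175605679279 / 19865217413965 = 6.05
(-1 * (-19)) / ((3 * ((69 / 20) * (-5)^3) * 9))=-0.00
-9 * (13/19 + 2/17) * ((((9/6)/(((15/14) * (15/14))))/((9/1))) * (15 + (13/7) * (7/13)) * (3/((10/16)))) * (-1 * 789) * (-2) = -5126757888/40375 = -126978.52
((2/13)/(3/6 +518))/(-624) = -1/2103036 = -0.00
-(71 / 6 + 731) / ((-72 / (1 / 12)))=4457 / 5184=0.86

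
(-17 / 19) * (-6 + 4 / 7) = 34 / 7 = 4.86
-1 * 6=-6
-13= -13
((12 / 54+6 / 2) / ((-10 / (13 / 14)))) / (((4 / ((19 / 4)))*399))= -377 / 423360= -0.00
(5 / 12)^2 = 25 / 144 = 0.17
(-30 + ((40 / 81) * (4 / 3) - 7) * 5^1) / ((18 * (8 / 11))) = -164945 / 34992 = -4.71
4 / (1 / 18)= 72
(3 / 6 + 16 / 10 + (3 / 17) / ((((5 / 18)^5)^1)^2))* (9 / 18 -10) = -407046511882011 / 664062500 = -612964.16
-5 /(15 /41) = -41 /3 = -13.67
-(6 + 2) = -8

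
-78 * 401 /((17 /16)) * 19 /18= -1584752 /51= -31073.57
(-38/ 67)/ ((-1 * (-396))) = -0.00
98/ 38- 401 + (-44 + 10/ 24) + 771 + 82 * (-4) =227/ 228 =1.00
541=541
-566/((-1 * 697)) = 566/697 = 0.81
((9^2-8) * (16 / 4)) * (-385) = -112420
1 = 1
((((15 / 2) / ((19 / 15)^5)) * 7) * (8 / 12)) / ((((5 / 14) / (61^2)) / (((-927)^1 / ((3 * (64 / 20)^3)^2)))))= -222827760791015625 / 20771023880192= -10727.82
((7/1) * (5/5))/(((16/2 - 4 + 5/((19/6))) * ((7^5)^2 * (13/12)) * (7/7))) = 114/27803635223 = 0.00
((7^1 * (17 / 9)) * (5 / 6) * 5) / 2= 2975 / 108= 27.55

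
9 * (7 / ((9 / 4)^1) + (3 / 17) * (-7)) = 287 / 17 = 16.88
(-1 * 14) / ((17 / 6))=-84 / 17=-4.94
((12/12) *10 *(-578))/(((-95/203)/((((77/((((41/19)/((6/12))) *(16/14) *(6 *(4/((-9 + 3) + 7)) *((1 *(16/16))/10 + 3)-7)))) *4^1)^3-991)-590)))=-15650509633852713905089/801890108491952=-19517025.42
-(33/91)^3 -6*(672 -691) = 85871157/753571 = 113.95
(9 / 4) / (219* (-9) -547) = -9 / 10072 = -0.00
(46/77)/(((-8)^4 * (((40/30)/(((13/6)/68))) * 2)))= 299/171573248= 0.00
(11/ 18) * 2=11/ 9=1.22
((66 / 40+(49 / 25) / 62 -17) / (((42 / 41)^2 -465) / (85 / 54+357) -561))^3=136767060857450540638727259920377903 / 6764449459899742109448699585011149000000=0.00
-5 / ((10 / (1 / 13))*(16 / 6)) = -3 / 208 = -0.01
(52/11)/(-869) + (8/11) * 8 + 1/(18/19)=1181773/172062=6.87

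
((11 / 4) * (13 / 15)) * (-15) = -143 / 4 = -35.75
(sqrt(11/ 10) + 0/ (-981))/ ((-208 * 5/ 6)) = -3 * sqrt(110)/ 5200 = -0.01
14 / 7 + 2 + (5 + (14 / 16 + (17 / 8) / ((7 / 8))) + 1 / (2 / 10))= 969 / 56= 17.30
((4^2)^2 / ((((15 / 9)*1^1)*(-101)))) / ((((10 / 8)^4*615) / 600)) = -1572864 / 2588125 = -0.61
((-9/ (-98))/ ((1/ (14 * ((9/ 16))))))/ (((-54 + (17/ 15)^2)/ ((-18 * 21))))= 492075/ 94888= 5.19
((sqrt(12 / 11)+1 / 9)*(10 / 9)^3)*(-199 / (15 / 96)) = -2018.85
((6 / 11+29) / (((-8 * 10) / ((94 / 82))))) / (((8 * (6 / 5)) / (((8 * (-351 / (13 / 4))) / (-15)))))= -9165 / 3608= -2.54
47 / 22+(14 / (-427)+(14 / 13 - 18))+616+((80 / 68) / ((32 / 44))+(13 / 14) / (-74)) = 602.79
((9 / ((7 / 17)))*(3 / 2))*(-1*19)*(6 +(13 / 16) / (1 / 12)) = -78489 / 8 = -9811.12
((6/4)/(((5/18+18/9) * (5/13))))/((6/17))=1989/410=4.85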